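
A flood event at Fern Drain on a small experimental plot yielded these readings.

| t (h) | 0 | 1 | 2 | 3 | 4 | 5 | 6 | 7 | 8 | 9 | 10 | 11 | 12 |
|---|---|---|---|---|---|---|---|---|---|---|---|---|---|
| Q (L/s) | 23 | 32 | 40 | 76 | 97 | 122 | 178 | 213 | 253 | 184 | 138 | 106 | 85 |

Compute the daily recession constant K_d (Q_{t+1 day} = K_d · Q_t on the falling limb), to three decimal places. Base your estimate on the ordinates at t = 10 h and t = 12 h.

K_d ≈ 0.003

Between t = 10 h and t = 12 h the flow falls from 138 to 85 L/s over 2×1 h = 2 h.
Per-interval ratio K = (85/138)^(1/2) = 0.7848; K_d = K^(24/1) = 0.003.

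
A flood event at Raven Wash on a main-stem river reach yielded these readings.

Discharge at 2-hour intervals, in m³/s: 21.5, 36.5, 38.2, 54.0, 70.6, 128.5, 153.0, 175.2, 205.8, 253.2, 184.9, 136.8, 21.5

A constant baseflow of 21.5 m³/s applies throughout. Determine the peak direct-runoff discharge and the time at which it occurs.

Q_p = 231.7 m³/s at t = 18 h

Subtracting baseflow gives direct-runoff ordinates: 0.0, 15.0, 16.7, 32.5, 49.1, 107.0, 131.5, 153.7, 184.3, 231.7, 163.4, 115.3, 0.0 m³/s.
The maximum is 231.7 m³/s, occurring at the reading for t = 18 h.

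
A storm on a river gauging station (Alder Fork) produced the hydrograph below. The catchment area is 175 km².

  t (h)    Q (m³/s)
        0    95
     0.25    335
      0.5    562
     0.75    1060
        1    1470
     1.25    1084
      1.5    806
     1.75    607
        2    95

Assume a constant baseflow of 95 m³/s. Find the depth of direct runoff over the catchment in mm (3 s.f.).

Direct runoff: 0.0, 240.0, 467.0, 965.0, 1375.0, 989.0, 711.0, 512.0, 0.0 m³/s; ΣQ_DR = 5259 m³/s.
V = ΣQ_DR · Δt = 5259 × 900 s = 4.733 × 10^6 m³.
Over A = 175 km², depth = V / A = 27.0 mm.

d ≈ 27.0 mm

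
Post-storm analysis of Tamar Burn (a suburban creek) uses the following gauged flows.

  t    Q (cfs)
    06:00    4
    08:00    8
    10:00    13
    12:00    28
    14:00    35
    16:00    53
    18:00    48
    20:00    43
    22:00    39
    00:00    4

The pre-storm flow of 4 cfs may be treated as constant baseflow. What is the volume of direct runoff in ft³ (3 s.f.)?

V ≈ 1.69 × 10^6 ft³

Direct-runoff ordinates (Q − Q_b): 0.0, 4.0, 9.0, 24.0, 31.0, 49.0, 44.0, 39.0, 35.0, 0.0 cfs.
ΣQ_DR = 235.0 cfs.
With Δt = 2 h = 7200 s, V = ΣQ_DR · Δt = 235.0 × 7200 = 1.69 × 10^6 ft³.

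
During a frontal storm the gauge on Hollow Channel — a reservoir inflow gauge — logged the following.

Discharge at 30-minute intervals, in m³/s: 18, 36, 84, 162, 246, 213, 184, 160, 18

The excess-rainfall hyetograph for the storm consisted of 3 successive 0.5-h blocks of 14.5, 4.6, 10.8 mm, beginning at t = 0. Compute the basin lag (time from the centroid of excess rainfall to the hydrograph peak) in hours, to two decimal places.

t_L ≈ 1.31 h

Centroid of excess rainfall: t_c = Σ P_i·t̄_i / ΣP_i = 0.6881 h (block centres at 0.25, 0.75, 1.25 h).
Hydrograph peak occurs at t = 2 h, so basin lag t_L = 2 − 0.6881 = 1.31 h.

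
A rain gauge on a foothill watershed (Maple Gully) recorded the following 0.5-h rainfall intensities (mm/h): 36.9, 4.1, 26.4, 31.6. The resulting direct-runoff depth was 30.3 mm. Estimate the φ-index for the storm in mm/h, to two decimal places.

Only the 3 blocks with intensity above φ contribute runoff: 36.9, 26.4, 31.6 mm/h.
Σ(I−φ)·Δt = d  ⇒  (36.9+26.4+31.6 − 3φ)·0.5 = 30.3
φ = (94.90 − 30.3/0.5) / 3 = 11.43 mm/h.

φ ≈ 11.43 mm/h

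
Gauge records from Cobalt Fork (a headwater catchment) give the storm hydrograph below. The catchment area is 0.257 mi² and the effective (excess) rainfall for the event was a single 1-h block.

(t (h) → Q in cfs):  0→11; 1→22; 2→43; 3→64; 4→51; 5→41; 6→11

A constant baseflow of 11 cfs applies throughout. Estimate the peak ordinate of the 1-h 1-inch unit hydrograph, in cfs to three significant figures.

U_p ≈ 53.0 cfs

Direct runoff: 0.0, 11.0, 32.0, 53.0, 40.0, 30.0, 0.0 cfs; ΣQ_DR = 166.0 cfs, peak = 53.0 cfs.
Runoff depth d = ΣQ_DR·Δt / A = 166.0 × 3600 / (0.257 mi²) = 1.001 in.
The 1-inch UH is the DRH scaled by (1 in)/d, so U_p = 53.0 × 1/1.001 = 53.0 cfs.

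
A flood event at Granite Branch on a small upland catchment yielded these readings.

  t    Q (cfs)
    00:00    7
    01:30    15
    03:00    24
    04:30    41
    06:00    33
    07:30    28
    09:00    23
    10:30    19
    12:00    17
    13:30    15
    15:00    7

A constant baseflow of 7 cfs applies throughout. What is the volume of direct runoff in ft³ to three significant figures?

Direct-runoff ordinates (Q − Q_b): 0.0, 8.0, 17.0, 34.0, 26.0, 21.0, 16.0, 12.0, 10.0, 8.0, 0.0 cfs.
ΣQ_DR = 152.0 cfs.
With Δt = 1.5 h = 5400 s, V = ΣQ_DR · Δt = 152.0 × 5400 = 8.21 × 10^5 ft³.

V ≈ 8.21 × 10^5 ft³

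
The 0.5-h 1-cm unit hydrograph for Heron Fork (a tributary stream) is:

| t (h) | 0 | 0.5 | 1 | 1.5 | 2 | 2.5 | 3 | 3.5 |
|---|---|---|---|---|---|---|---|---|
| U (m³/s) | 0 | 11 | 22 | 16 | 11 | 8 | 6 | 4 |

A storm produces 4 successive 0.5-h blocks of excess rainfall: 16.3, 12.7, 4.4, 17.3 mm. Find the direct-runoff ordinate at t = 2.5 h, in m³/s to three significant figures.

By discrete convolution, Q_j = Σ (P_i / 10 mm) · U_{j−i}.
At t = 2.5 h (j=5): Q = (16.3/10)·8 + (12.7/10)·11 + (4.4/10)·16 + (17.3/10)·22 = 72.1 m³/s.

Q ≈ 72.1 m³/s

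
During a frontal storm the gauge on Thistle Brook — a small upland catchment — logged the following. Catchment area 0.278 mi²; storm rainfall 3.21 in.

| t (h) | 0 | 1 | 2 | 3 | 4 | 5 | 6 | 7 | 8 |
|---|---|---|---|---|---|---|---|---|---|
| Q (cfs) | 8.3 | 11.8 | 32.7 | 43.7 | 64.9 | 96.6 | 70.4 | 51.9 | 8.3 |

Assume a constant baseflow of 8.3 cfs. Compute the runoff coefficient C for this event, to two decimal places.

C ≈ 0.55

ΣQ_DR = 313.9 cfs; V = ΣQ_DR·Δt = 1.130 × 10^6 ft³.
Runoff depth d = V / A = 1.750 in.
C = d / P = 1.750 / 3.21 = 0.55.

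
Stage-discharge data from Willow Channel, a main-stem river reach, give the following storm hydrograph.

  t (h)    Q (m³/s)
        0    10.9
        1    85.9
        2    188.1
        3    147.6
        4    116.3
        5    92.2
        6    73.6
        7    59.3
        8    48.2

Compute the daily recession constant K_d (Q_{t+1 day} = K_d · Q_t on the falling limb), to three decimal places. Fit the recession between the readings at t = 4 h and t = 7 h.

Between t = 4 h and t = 7 h the flow falls from 116.3 to 59.3 m³/s over 3×1 h = 3 h.
Per-interval ratio K = (59.3/116.3)^(1/3) = 0.7989; K_d = K^(24/1) = 0.005.

K_d ≈ 0.005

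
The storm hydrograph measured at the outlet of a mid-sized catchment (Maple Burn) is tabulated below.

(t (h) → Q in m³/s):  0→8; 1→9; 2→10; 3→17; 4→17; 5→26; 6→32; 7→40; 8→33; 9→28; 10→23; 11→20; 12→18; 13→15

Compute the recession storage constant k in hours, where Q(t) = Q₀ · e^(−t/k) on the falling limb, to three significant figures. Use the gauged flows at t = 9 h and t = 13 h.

k ≈ 6.41 h

On the falling limb, Q drops from 28 to 15 m³/s between t = 9 h and t = 13 h (Δt = 4 h).
k = −Δt / ln(Q₂/Q₁) = −4 / ln(15/28) = 6.41 h.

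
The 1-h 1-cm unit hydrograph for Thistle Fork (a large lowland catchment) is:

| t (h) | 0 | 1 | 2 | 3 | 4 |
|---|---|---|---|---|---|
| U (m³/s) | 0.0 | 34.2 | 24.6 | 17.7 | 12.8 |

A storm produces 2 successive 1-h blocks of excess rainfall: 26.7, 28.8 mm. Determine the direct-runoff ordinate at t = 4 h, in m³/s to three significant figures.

Q ≈ 85.2 m³/s

By discrete convolution, Q_j = Σ (P_i / 10 mm) · U_{j−i}.
At t = 4 h (j=4): Q = (26.7/10)·12.8 + (28.8/10)·17.7 = 85.2 m³/s.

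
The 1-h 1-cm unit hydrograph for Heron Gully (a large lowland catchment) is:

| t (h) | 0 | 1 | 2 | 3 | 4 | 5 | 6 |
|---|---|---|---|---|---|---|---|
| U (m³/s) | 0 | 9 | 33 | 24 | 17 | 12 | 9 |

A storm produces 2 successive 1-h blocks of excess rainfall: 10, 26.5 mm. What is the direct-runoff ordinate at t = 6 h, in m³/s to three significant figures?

By discrete convolution, Q_j = Σ (P_i / 10 mm) · U_{j−i}.
At t = 6 h (j=6): Q = (10/10)·9 + (26.5/10)·12 = 40.8 m³/s.

Q ≈ 40.8 m³/s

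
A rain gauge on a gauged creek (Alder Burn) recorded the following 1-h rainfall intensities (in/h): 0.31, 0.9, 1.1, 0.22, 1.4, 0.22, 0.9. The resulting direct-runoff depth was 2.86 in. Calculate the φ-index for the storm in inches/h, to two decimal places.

φ ≈ 0.36 in/h

Only the 4 blocks with intensity above φ contribute runoff: 0.9, 1.1, 1.4, 0.9 in/h.
Σ(I−φ)·Δt = d  ⇒  (0.9+1.1+1.4+0.9 − 4φ)·1 = 2.86
φ = (4.300 − 2.86/1) / 4 = 0.36 in/h.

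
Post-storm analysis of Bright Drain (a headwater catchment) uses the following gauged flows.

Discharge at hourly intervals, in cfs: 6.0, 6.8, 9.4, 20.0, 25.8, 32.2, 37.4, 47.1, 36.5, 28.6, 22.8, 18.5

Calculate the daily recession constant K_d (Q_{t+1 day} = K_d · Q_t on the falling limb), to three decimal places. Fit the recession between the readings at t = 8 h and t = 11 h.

K_d ≈ 0.004

Between t = 8 h and t = 11 h the flow falls from 36.5 to 18.5 cfs over 3×1 h = 3 h.
Per-interval ratio K = (18.5/36.5)^(1/3) = 0.7973; K_d = K^(24/1) = 0.004.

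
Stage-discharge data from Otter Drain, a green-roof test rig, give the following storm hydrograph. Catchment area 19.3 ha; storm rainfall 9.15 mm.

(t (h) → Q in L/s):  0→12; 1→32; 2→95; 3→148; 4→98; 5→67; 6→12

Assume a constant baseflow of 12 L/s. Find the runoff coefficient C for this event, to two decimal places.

C ≈ 0.77

ΣQ_DR = 380.0 L/s; V = ΣQ_DR·Δt = 1.368 × 10^6 L.
Runoff depth d = V / A = 7.088 mm.
C = d / P = 7.088 / 9.15 = 0.77.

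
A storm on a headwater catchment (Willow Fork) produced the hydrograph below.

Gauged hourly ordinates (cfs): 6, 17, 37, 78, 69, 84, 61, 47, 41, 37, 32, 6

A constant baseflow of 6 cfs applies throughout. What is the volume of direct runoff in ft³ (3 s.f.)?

V ≈ 1.59 × 10^6 ft³

Direct-runoff ordinates (Q − Q_b): 0.0, 11.0, 31.0, 72.0, 63.0, 78.0, 55.0, 41.0, 35.0, 31.0, 26.0, 0.0 cfs.
ΣQ_DR = 443.0 cfs.
With Δt = 1 h = 3600 s, V = ΣQ_DR · Δt = 443.0 × 3600 = 1.59 × 10^6 ft³.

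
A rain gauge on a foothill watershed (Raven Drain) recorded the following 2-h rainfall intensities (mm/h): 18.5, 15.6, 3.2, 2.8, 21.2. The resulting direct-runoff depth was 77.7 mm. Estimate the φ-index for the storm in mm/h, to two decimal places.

Only the 3 blocks with intensity above φ contribute runoff: 18.5, 15.6, 21.2 mm/h.
Σ(I−φ)·Δt = d  ⇒  (18.5+15.6+21.2 − 3φ)·2 = 77.7
φ = (55.30 − 77.7/2) / 3 = 5.48 mm/h.

φ ≈ 5.48 mm/h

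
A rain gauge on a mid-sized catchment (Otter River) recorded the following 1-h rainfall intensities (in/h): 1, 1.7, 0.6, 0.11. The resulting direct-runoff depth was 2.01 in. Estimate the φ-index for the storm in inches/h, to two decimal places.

Only the 3 blocks with intensity above φ contribute runoff: 1, 1.7, 0.6 in/h.
Σ(I−φ)·Δt = d  ⇒  (1+1.7+0.6 − 3φ)·1 = 2.01
φ = (3.300 − 2.01/1) / 3 = 0.43 in/h.

φ ≈ 0.43 in/h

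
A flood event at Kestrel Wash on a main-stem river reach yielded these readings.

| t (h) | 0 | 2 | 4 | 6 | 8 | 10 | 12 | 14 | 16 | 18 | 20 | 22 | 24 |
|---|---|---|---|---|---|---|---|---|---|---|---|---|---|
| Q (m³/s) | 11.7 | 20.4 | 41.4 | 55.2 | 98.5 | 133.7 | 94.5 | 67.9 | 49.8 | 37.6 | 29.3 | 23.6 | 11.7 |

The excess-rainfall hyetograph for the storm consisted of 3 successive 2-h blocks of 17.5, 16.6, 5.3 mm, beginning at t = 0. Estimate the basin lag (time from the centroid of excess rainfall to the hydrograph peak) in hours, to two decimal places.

Centroid of excess rainfall: t_c = Σ P_i·t̄_i / ΣP_i = 2.3807 h (block centres at 1, 3, 5 h).
Hydrograph peak occurs at t = 10 h, so basin lag t_L = 10 − 2.3807 = 7.62 h.

t_L ≈ 7.62 h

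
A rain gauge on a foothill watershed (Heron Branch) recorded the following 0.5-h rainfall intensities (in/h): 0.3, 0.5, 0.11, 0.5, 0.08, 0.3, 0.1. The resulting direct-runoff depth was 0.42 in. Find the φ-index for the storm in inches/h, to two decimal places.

φ ≈ 0.19 in/h

Only the 4 blocks with intensity above φ contribute runoff: 0.3, 0.5, 0.5, 0.3 in/h.
Σ(I−φ)·Δt = d  ⇒  (0.3+0.5+0.5+0.3 − 4φ)·0.5 = 0.42
φ = (1.600 − 0.42/0.5) / 4 = 0.19 in/h.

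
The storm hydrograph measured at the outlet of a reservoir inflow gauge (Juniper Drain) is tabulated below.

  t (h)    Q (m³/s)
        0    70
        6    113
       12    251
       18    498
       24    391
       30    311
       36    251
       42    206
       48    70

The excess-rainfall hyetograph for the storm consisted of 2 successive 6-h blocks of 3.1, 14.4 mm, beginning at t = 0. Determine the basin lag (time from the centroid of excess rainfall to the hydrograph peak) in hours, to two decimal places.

Centroid of excess rainfall: t_c = Σ P_i·t̄_i / ΣP_i = 7.9371 h (block centres at 3, 9 h).
Hydrograph peak occurs at t = 18 h, so basin lag t_L = 18 − 7.9371 = 10.06 h.

t_L ≈ 10.06 h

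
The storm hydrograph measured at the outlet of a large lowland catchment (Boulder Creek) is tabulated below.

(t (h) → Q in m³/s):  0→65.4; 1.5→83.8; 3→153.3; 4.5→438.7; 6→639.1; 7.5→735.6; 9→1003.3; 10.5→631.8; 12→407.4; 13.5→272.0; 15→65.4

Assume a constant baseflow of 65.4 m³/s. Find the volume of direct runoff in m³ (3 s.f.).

Direct-runoff ordinates (Q − Q_b): 0.0, 18.4, 87.9, 373.3, 573.7, 670.2, 937.9, 566.4, 342.0, 206.6, 0.0 m³/s.
ΣQ_DR = 3776 m³/s.
With Δt = 1.5 h = 5400 s, V = ΣQ_DR · Δt = 3776 × 5400 = 2.04 × 10^7 m³.

V ≈ 2.04 × 10^7 m³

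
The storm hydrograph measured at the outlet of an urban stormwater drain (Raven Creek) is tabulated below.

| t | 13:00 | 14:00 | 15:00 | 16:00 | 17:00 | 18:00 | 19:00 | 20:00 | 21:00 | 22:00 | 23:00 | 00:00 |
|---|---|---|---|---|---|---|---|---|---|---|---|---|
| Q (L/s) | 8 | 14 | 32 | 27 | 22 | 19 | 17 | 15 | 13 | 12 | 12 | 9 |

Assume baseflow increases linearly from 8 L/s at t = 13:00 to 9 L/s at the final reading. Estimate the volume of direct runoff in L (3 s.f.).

Direct-runoff ordinates (Q − Q_b): 0.00, 5.91, 23.82, 18.73, 13.64, 10.55, 8.45, 6.36, 4.27, 3.18, 3.09, 0.00 L/s.
ΣQ_DR = 98.00 L/s.
With Δt = 1 h = 3600 s, V = ΣQ_DR · Δt = 98.00 × 3600 = 3.53 × 10^5 L.

V ≈ 3.53 × 10^5 L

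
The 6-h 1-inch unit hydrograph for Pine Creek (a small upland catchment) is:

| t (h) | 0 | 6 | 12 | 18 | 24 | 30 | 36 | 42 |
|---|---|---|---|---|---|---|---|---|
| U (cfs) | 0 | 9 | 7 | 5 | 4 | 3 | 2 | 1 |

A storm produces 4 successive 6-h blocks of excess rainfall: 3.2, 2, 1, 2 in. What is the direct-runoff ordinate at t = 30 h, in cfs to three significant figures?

By discrete convolution, Q_j = Σ (P_i / 1 in) · U_{j−i}.
At t = 30 h (j=5): Q = (3.2/1)·3 + (2/1)·4 + (1/1)·5 + (2/1)·7 = 36.6 cfs.

Q ≈ 36.6 cfs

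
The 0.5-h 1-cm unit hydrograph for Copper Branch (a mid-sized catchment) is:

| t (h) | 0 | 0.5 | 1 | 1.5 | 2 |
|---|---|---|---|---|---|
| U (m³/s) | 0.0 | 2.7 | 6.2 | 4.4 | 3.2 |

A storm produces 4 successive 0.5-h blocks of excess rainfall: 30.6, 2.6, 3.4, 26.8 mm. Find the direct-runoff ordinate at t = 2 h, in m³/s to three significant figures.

Q ≈ 20.3 m³/s

By discrete convolution, Q_j = Σ (P_i / 10 mm) · U_{j−i}.
At t = 2 h (j=4): Q = (30.6/10)·3.2 + (2.6/10)·4.4 + (3.4/10)·6.2 + (26.8/10)·2.7 = 20.3 m³/s.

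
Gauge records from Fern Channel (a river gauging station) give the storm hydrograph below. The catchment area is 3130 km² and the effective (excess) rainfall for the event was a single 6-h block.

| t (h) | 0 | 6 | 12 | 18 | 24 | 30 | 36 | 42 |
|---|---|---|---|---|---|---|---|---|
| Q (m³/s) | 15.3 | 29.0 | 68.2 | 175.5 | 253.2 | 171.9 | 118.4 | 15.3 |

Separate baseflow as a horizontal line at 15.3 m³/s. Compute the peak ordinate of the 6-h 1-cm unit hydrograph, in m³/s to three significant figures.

U_p ≈ 476 m³/s

Direct runoff: 0.0, 13.7, 52.9, 160.2, 237.9, 156.6, 103.1, 0.0 m³/s; ΣQ_DR = 724.4 m³/s, peak = 237.9 m³/s.
Runoff depth d = ΣQ_DR·Δt / A = 724.4 × 21600 / (3130 km²) = 4.999 mm.
The 1-cm UH is the DRH scaled by (10 mm)/d, so U_p = 237.9 × 10/4.999 = 476 m³/s.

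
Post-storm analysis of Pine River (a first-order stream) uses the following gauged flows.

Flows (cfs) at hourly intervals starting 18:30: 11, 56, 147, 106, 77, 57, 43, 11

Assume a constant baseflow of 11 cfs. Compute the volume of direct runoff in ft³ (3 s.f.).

Direct-runoff ordinates (Q − Q_b): 0.0, 45.0, 136.0, 95.0, 66.0, 46.0, 32.0, 0.0 cfs.
ΣQ_DR = 420.0 cfs.
With Δt = 1 h = 3600 s, V = ΣQ_DR · Δt = 420.0 × 3600 = 1.51 × 10^6 ft³.

V ≈ 1.51 × 10^6 ft³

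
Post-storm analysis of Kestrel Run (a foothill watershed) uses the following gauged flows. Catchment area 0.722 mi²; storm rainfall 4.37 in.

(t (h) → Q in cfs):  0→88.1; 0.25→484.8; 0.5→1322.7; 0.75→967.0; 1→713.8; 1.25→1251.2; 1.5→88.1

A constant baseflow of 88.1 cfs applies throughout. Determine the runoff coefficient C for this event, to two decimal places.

C ≈ 0.53

ΣQ_DR = 4299 cfs; V = ΣQ_DR·Δt = 3.869 × 10^6 ft³.
Runoff depth d = V / A = 2.307 in.
C = d / P = 2.307 / 4.37 = 0.53.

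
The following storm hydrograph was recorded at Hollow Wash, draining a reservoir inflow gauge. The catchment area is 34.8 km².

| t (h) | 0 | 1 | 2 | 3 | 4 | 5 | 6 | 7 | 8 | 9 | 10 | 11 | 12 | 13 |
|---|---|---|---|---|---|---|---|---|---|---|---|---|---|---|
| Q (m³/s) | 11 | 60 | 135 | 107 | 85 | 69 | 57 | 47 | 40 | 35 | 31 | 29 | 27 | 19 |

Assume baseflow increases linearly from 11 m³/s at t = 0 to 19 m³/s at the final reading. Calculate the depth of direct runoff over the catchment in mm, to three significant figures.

Direct runoff: 0.00, 48.38, 122.77, 94.15, 71.54, 54.92, 42.31, 31.69, 24.08, 18.46, 13.85, 11.23, 8.62, 0.00 m³/s; ΣQ_DR = 542.0 m³/s.
V = ΣQ_DR · Δt = 542.0 × 3600 s = 1.951 × 10^6 m³.
Over A = 34.8 km², depth = V / A = 56.1 mm.

d ≈ 56.1 mm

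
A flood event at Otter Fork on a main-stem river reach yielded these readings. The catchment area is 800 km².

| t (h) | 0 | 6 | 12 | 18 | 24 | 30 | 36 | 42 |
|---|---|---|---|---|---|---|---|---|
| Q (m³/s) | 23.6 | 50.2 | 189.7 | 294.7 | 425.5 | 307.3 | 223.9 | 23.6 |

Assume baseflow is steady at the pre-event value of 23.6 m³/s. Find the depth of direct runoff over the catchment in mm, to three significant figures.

d ≈ 36.4 mm

Direct runoff: 0.0, 26.6, 166.1, 271.1, 401.9, 283.7, 200.3, 0.0 m³/s; ΣQ_DR = 1350 m³/s.
V = ΣQ_DR · Δt = 1350 × 21600 s = 2.915 × 10^7 m³.
Over A = 800 km², depth = V / A = 36.4 mm.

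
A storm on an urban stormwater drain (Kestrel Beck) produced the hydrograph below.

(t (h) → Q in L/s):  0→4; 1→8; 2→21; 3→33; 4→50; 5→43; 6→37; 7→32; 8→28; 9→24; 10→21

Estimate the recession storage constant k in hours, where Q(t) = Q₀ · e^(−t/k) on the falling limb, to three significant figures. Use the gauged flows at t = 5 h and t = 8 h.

On the falling limb, Q drops from 43 to 28 L/s between t = 5 h and t = 8 h (Δt = 3 h).
k = −Δt / ln(Q₂/Q₁) = −3 / ln(28/43) = 6.99 h.

k ≈ 6.99 h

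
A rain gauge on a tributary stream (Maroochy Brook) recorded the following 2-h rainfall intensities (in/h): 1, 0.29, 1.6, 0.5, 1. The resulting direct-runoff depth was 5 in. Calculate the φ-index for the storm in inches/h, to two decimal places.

Only the 4 blocks with intensity above φ contribute runoff: 1, 1.6, 0.5, 1 in/h.
Σ(I−φ)·Δt = d  ⇒  (1+1.6+0.5+1 − 4φ)·2 = 5
φ = (4.100 − 5/2) / 4 = 0.40 in/h.

φ ≈ 0.40 in/h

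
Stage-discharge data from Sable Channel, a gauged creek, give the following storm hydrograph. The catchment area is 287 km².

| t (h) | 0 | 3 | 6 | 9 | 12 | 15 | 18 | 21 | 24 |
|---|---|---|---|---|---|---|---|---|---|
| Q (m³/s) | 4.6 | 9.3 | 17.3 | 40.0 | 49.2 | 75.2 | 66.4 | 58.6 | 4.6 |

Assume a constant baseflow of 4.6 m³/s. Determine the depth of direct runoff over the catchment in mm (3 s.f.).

Direct runoff: 0.0, 4.7, 12.7, 35.4, 44.6, 70.6, 61.8, 54.0, 0.0 m³/s; ΣQ_DR = 283.8 m³/s.
V = ΣQ_DR · Δt = 283.8 × 10800 s = 3.065 × 10^6 m³.
Over A = 287 km², depth = V / A = 10.7 mm.

d ≈ 10.7 mm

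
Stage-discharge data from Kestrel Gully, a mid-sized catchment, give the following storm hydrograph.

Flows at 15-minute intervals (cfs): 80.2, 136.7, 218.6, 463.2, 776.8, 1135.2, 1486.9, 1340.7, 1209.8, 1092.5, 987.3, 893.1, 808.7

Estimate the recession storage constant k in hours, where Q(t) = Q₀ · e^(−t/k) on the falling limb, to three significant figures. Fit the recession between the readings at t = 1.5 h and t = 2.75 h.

On the falling limb, Q drops from 1486.9 to 893.1 cfs between t = 1.5 h and t = 2.75 h (Δt = 1.25 h).
k = −Δt / ln(Q₂/Q₁) = −1.25 / ln(893.1/1486.9) = 2.45 h.

k ≈ 2.45 h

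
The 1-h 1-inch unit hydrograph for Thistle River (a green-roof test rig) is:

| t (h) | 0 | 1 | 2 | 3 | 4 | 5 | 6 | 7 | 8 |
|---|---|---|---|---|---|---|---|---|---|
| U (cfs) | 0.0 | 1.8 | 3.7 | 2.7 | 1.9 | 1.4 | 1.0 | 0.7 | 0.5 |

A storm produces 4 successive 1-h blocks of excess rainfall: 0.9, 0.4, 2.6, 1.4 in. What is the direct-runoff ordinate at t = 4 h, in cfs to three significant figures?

By discrete convolution, Q_j = Σ (P_i / 1 in) · U_{j−i}.
At t = 4 h (j=4): Q = (0.9/1)·1.9 + (0.4/1)·2.7 + (2.6/1)·3.7 + (1.4/1)·1.8 = 14.9 cfs.

Q ≈ 14.9 cfs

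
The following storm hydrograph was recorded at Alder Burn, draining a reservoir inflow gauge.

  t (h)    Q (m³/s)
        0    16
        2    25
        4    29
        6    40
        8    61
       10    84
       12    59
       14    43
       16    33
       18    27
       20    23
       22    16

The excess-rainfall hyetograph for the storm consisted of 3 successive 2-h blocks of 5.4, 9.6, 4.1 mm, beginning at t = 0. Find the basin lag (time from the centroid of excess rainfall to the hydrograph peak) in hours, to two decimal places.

t_L ≈ 7.14 h

Centroid of excess rainfall: t_c = Σ P_i·t̄_i / ΣP_i = 2.8639 h (block centres at 1, 3, 5 h).
Hydrograph peak occurs at t = 10 h, so basin lag t_L = 10 − 2.8639 = 7.14 h.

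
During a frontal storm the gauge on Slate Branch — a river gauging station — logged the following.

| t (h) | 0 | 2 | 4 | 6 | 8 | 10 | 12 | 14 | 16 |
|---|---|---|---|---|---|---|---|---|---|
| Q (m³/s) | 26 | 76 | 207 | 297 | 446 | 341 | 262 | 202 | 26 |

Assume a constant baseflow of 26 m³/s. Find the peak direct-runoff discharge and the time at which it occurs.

Q_p = 420.0 m³/s at t = 8 h

Subtracting baseflow gives direct-runoff ordinates: 0.0, 50.0, 181.0, 271.0, 420.0, 315.0, 236.0, 176.0, 0.0 m³/s.
The maximum is 420.0 m³/s, occurring at the reading for t = 8 h.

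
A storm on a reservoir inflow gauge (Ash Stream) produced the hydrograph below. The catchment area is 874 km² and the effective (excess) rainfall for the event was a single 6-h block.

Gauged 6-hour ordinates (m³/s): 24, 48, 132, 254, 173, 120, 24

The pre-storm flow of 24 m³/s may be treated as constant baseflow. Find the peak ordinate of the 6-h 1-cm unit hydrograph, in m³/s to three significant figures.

Direct runoff: 0.0, 24.0, 108.0, 230.0, 149.0, 96.0, 0.0 m³/s; ΣQ_DR = 607.0 m³/s, peak = 230.0 m³/s.
Runoff depth d = ΣQ_DR·Δt / A = 607.0 × 21600 / (874 km²) = 15.00 mm.
The 1-cm UH is the DRH scaled by (10 mm)/d, so U_p = 230.0 × 10/15.00 = 153 m³/s.

U_p ≈ 153 m³/s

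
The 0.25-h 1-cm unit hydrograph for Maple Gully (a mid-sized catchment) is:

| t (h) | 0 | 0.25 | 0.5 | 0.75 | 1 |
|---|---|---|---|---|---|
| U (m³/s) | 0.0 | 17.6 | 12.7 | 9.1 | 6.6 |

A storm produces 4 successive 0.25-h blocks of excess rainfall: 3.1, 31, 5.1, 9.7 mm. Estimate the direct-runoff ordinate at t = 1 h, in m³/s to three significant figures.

Q ≈ 53.8 m³/s

By discrete convolution, Q_j = Σ (P_i / 10 mm) · U_{j−i}.
At t = 1 h (j=4): Q = (3.1/10)·6.6 + (31/10)·9.1 + (5.1/10)·12.7 + (9.7/10)·17.6 = 53.8 m³/s.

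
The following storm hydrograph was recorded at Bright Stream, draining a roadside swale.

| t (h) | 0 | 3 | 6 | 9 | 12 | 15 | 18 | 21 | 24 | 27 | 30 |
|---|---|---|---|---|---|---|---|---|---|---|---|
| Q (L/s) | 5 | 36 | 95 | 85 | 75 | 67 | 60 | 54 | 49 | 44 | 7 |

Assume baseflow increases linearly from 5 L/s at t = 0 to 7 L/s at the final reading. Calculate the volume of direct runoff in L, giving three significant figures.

V ≈ 5.52 × 10^6 L

Direct-runoff ordinates (Q − Q_b): 0.00, 30.80, 89.60, 79.40, 69.20, 61.00, 53.80, 47.60, 42.40, 37.20, 0.00 L/s.
ΣQ_DR = 511.0 L/s.
With Δt = 3 h = 10800 s, V = ΣQ_DR · Δt = 511.0 × 10800 = 5.52 × 10^6 L.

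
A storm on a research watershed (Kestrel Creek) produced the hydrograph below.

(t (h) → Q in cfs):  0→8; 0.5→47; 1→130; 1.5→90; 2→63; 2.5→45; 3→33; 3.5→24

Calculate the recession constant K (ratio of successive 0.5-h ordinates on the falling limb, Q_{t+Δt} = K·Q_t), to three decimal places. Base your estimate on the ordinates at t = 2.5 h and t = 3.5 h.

K ≈ 0.730

Using the recession-limb readings at t = 2.5 h and t = 3.5 h: Q falls from 45 to 24 cfs over 2 intervals.
K = (Q₂/Q₁)^(1/2) = (24/45)^(1/2) = 0.730.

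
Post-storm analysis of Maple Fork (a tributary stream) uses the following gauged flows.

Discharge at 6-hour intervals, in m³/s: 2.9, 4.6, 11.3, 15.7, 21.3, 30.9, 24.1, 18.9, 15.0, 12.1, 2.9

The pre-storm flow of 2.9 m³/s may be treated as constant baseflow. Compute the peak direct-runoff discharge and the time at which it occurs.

Q_p = 28.0 m³/s at t = 30 h

Subtracting baseflow gives direct-runoff ordinates: 0.0, 1.7, 8.4, 12.8, 18.4, 28.0, 21.2, 16.0, 12.1, 9.2, 0.0 m³/s.
The maximum is 28.0 m³/s, occurring at the reading for t = 30 h.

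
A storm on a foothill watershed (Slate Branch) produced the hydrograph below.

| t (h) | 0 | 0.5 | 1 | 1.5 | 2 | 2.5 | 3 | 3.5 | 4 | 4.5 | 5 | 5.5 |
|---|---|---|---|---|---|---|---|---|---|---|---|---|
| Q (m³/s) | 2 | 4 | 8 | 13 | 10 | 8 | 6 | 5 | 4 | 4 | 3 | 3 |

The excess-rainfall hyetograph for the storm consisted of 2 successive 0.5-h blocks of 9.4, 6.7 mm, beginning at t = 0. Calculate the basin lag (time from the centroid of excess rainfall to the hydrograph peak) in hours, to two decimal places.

t_L ≈ 1.04 h

Centroid of excess rainfall: t_c = Σ P_i·t̄_i / ΣP_i = 0.4581 h (block centres at 0.25, 0.75 h).
Hydrograph peak occurs at t = 1.5 h, so basin lag t_L = 1.5 − 0.4581 = 1.04 h.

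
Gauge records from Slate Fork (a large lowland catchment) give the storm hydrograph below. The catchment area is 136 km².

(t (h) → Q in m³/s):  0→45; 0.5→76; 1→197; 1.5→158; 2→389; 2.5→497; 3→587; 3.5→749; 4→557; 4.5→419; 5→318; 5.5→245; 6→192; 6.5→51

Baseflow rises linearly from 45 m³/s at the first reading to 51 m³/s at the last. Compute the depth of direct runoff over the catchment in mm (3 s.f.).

d ≈ 50.4 mm

Direct runoff: 0.00, 30.54, 151.08, 111.62, 342.15, 449.69, 539.23, 700.77, 508.31, 369.85, 268.38, 194.92, 141.46, 0.00 m³/s; ΣQ_DR = 3808 m³/s.
V = ΣQ_DR · Δt = 3808 × 1800 s = 6.854 × 10^6 m³.
Over A = 136 km², depth = V / A = 50.4 mm.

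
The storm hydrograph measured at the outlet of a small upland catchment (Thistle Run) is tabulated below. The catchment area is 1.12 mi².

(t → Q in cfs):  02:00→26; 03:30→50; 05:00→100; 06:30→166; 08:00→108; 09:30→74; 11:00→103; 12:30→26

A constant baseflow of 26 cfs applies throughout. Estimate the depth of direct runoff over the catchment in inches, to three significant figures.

Direct runoff: 0.0, 24.0, 74.0, 140.0, 82.0, 48.0, 77.0, 0.0 cfs; ΣQ_DR = 445.0 cfs.
V = ΣQ_DR · Δt = 445.0 × 5400 s = 2.403 × 10^6 ft³.
Over A = 1.12 mi², depth = V / A = 0.924 in.

d ≈ 0.924 in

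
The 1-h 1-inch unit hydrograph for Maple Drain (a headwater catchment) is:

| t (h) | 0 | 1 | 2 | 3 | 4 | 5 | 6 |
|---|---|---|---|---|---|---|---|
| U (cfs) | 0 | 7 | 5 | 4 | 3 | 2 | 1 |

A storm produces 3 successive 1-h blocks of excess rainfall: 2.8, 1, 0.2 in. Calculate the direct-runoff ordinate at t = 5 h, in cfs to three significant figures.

Q ≈ 9.40 cfs

By discrete convolution, Q_j = Σ (P_i / 1 in) · U_{j−i}.
At t = 5 h (j=5): Q = (2.8/1)·2 + (1/1)·3 + (0.2/1)·4 = 9.40 cfs.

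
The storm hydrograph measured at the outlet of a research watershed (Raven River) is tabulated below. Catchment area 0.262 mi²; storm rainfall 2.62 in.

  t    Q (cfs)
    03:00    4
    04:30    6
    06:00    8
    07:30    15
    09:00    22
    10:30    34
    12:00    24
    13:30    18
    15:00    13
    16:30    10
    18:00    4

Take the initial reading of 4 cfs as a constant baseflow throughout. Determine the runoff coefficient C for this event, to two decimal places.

ΣQ_DR = 114.0 cfs; V = ΣQ_DR·Δt = 6.156 × 10^5 ft³.
Runoff depth d = V / A = 1.011 in.
C = d / P = 1.011 / 2.62 = 0.39.

C ≈ 0.39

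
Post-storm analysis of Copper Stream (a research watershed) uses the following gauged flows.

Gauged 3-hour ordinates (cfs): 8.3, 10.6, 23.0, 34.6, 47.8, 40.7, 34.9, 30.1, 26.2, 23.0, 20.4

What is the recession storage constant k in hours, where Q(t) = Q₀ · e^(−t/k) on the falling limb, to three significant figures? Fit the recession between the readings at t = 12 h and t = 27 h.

On the falling limb, Q drops from 47.8 to 23.0 cfs between t = 12 h and t = 27 h (Δt = 15 h).
k = −Δt / ln(Q₂/Q₁) = −15 / ln(23.0/47.8) = 20.5 h.

k ≈ 20.5 h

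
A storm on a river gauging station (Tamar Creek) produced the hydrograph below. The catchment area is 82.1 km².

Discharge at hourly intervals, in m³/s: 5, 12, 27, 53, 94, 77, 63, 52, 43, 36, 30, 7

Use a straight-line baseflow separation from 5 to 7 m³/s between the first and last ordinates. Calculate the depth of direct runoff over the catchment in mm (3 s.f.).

d ≈ 18.7 mm

Direct runoff: 0.00, 6.82, 21.64, 47.45, 88.27, 71.09, 56.91, 45.73, 36.55, 29.36, 23.18, 0.00 m³/s; ΣQ_DR = 427.0 m³/s.
V = ΣQ_DR · Δt = 427.0 × 3600 s = 1.537 × 10^6 m³.
Over A = 82.1 km², depth = V / A = 18.7 mm.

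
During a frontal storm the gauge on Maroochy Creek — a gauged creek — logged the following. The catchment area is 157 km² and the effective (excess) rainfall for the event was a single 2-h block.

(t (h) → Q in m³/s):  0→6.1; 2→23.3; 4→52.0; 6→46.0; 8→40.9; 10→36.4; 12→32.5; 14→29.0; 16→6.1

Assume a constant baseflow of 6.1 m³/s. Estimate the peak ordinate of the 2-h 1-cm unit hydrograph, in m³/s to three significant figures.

Direct runoff: 0.0, 17.2, 45.9, 39.9, 34.8, 30.3, 26.4, 22.9, 0.0 m³/s; ΣQ_DR = 217.4 m³/s, peak = 45.9 m³/s.
Runoff depth d = ΣQ_DR·Δt / A = 217.4 × 7200 / (157 km²) = 9.970 mm.
The 1-cm UH is the DRH scaled by (10 mm)/d, so U_p = 45.9 × 10/9.970 = 46.0 m³/s.

U_p ≈ 46.0 m³/s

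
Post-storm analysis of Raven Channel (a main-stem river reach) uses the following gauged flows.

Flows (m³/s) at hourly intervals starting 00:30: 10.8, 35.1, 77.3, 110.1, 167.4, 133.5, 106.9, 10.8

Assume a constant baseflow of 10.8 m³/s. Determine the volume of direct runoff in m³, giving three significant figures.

Direct-runoff ordinates (Q − Q_b): 0.0, 24.3, 66.5, 99.3, 156.6, 122.7, 96.1, 0.0 m³/s.
ΣQ_DR = 565.5 m³/s.
With Δt = 1 h = 3600 s, V = ΣQ_DR · Δt = 565.5 × 3600 = 2.04 × 10^6 m³.

V ≈ 2.04 × 10^6 m³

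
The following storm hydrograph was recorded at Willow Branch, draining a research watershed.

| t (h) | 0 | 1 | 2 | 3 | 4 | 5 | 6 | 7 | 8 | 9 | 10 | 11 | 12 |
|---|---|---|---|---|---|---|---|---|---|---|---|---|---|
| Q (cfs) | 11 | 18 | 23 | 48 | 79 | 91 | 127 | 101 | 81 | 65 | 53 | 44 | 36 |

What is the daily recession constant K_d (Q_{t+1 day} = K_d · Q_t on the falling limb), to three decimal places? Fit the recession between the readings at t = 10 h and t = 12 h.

K_d ≈ 0.010

Between t = 10 h and t = 12 h the flow falls from 53 to 36 cfs over 2×1 h = 2 h.
Per-interval ratio K = (36/53)^(1/2) = 0.8242; K_d = K^(24/1) = 0.010.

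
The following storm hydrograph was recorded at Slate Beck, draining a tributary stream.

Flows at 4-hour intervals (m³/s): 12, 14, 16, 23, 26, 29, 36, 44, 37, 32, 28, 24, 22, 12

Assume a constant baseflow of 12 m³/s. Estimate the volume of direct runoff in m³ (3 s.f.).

Direct-runoff ordinates (Q − Q_b): 0.0, 2.0, 4.0, 11.0, 14.0, 17.0, 24.0, 32.0, 25.0, 20.0, 16.0, 12.0, 10.0, 0.0 m³/s.
ΣQ_DR = 187.0 m³/s.
With Δt = 4 h = 14400 s, V = ΣQ_DR · Δt = 187.0 × 14400 = 2.69 × 10^6 m³.

V ≈ 2.69 × 10^6 m³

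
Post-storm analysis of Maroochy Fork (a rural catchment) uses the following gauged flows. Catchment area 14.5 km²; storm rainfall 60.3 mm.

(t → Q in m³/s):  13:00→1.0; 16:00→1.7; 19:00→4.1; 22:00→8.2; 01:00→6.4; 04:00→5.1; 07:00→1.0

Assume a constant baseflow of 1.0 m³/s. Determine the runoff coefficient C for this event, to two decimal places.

ΣQ_DR = 20.50 m³/s; V = ΣQ_DR·Δt = 2.214 × 10^5 m³.
Runoff depth d = V / A = 15.27 mm.
C = d / P = 15.27 / 60.3 = 0.25.

C ≈ 0.25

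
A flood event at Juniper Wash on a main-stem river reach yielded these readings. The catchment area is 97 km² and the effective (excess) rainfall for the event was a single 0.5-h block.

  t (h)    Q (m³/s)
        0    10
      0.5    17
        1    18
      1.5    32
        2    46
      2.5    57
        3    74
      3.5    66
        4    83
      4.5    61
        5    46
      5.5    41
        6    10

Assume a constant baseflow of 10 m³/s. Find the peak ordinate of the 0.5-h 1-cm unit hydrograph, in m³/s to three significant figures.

U_p ≈ 91.3 m³/s

Direct runoff: 0.0, 7.0, 8.0, 22.0, 36.0, 47.0, 64.0, 56.0, 73.0, 51.0, 36.0, 31.0, 0.0 m³/s; ΣQ_DR = 431.0 m³/s, peak = 73.0 m³/s.
Runoff depth d = ΣQ_DR·Δt / A = 431.0 × 1800 / (97 km²) = 7.998 mm.
The 1-cm UH is the DRH scaled by (10 mm)/d, so U_p = 73.0 × 10/7.998 = 91.3 m³/s.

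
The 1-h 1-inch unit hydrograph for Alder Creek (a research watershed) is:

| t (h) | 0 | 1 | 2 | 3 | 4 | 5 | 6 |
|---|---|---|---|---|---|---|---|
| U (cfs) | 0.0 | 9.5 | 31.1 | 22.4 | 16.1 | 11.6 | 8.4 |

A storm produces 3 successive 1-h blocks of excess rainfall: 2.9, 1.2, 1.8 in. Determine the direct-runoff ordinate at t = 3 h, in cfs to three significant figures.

By discrete convolution, Q_j = Σ (P_i / 1 in) · U_{j−i}.
At t = 3 h (j=3): Q = (2.9/1)·22.4 + (1.2/1)·31.1 + (1.8/1)·9.5 = 119 cfs.

Q ≈ 119 cfs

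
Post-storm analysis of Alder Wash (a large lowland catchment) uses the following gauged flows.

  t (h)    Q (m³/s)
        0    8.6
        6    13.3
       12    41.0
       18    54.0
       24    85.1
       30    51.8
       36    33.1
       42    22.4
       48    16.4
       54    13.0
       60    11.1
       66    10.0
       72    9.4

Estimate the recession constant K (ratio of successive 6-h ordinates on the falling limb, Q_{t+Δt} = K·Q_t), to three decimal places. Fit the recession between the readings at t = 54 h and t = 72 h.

Using the recession-limb readings at t = 54 h and t = 72 h: Q falls from 13.0 to 9.4 m³/s over 3 intervals.
K = (Q₂/Q₁)^(1/3) = (9.4/13.0)^(1/3) = 0.898.

K ≈ 0.898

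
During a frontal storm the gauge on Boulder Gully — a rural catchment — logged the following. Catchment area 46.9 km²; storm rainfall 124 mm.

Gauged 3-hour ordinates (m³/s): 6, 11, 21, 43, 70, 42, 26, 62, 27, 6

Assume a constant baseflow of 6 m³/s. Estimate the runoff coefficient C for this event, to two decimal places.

ΣQ_DR = 254.0 m³/s; V = ΣQ_DR·Δt = 2.743 × 10^6 m³.
Runoff depth d = V / A = 58.49 mm.
C = d / P = 58.49 / 124 = 0.47.

C ≈ 0.47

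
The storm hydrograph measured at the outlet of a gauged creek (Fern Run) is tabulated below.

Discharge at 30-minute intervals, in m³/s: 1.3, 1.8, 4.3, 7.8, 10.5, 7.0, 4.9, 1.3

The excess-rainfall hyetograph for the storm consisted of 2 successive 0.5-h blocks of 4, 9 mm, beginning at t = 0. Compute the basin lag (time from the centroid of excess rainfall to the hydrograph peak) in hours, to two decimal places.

t_L ≈ 1.40 h

Centroid of excess rainfall: t_c = Σ P_i·t̄_i / ΣP_i = 0.5962 h (block centres at 0.25, 0.75 h).
Hydrograph peak occurs at t = 2 h, so basin lag t_L = 2 − 0.5962 = 1.40 h.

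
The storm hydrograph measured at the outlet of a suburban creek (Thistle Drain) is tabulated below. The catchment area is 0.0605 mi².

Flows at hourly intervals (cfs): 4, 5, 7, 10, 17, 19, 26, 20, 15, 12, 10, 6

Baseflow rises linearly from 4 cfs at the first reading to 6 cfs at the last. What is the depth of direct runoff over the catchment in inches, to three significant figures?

Direct runoff: 0.00, 0.82, 2.64, 5.45, 12.27, 14.09, 20.91, 14.73, 9.55, 6.36, 4.18, 0.00 cfs; ΣQ_DR = 91.00 cfs.
V = ΣQ_DR · Δt = 91.00 × 3600 s = 3.276 × 10^5 ft³.
Over A = 0.0605 mi², depth = V / A = 2.33 in.

d ≈ 2.33 in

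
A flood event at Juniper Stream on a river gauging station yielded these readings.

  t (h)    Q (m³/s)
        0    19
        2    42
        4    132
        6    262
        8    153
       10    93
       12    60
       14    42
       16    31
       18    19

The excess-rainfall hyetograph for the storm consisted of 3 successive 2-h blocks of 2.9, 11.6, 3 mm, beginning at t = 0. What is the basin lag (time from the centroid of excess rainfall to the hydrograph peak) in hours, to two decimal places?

Centroid of excess rainfall: t_c = Σ P_i·t̄_i / ΣP_i = 3.0114 h (block centres at 1, 3, 5 h).
Hydrograph peak occurs at t = 6 h, so basin lag t_L = 6 − 3.0114 = 2.99 h.

t_L ≈ 2.99 h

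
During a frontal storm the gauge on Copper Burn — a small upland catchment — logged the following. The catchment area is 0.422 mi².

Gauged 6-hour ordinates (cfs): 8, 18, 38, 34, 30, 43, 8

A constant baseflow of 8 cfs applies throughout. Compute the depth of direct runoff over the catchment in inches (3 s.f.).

d ≈ 2.71 in

Direct runoff: 0.0, 10.0, 30.0, 26.0, 22.0, 35.0, 0.0 cfs; ΣQ_DR = 123.0 cfs.
V = ΣQ_DR · Δt = 123.0 × 21600 s = 2.657 × 10^6 ft³.
Over A = 0.422 mi², depth = V / A = 2.71 in.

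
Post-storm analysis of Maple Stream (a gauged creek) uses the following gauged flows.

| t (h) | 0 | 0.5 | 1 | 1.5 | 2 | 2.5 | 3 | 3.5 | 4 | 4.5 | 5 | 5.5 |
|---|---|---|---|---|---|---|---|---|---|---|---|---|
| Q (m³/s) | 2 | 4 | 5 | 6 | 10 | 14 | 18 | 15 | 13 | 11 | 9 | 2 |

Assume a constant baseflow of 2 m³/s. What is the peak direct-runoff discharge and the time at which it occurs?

Subtracting baseflow gives direct-runoff ordinates: 0.0, 2.0, 3.0, 4.0, 8.0, 12.0, 16.0, 13.0, 11.0, 9.0, 7.0, 0.0 m³/s.
The maximum is 16.0 m³/s, occurring at the reading for t = 3 h.

Q_p = 16.0 m³/s at t = 3 h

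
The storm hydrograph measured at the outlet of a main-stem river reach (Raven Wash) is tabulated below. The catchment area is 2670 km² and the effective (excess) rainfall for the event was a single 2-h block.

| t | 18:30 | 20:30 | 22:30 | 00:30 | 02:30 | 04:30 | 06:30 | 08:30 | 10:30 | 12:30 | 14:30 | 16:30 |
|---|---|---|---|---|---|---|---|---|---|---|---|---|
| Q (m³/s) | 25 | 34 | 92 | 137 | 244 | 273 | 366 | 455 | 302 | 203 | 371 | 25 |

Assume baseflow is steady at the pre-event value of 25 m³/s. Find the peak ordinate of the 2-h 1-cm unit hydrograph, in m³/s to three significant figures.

U_p ≈ 716 m³/s

Direct runoff: 0.0, 9.0, 67.0, 112.0, 219.0, 248.0, 341.0, 430.0, 277.0, 178.0, 346.0, 0.0 m³/s; ΣQ_DR = 2227 m³/s, peak = 430.0 m³/s.
Runoff depth d = ΣQ_DR·Δt / A = 2227 × 7200 / (2670 km²) = 6.005 mm.
The 1-cm UH is the DRH scaled by (10 mm)/d, so U_p = 430.0 × 10/6.005 = 716 m³/s.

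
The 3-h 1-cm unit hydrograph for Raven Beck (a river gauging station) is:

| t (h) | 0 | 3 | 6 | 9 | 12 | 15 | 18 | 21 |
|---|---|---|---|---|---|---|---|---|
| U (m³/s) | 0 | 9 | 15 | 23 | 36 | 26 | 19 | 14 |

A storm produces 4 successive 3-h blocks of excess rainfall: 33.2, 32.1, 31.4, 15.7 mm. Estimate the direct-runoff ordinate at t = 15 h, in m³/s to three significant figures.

By discrete convolution, Q_j = Σ (P_i / 10 mm) · U_{j−i}.
At t = 15 h (j=5): Q = (33.2/10)·26 + (32.1/10)·36 + (31.4/10)·23 + (15.7/10)·15 = 298 m³/s.

Q ≈ 298 m³/s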